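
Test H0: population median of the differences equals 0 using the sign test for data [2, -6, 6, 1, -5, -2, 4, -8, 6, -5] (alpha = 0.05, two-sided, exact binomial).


Step 1: Discard zero differences. Original n = 10; n_eff = number of nonzero differences = 10.
Nonzero differences (with sign): +2, -6, +6, +1, -5, -2, +4, -8, +6, -5
Step 2: Count signs: positive = 5, negative = 5.
Step 3: Under H0: P(positive) = 0.5, so the number of positives S ~ Bin(10, 0.5).
Step 4: Two-sided exact p-value = sum of Bin(10,0.5) probabilities at or below the observed probability = 1.000000.
Step 5: alpha = 0.05. fail to reject H0.

n_eff = 10, pos = 5, neg = 5, p = 1.000000, fail to reject H0.


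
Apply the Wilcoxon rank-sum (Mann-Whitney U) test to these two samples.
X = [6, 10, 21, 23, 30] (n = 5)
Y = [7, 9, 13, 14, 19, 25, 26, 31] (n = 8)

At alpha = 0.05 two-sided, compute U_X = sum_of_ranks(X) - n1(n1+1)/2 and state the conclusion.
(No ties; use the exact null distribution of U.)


Step 1: Combine and sort all 13 observations; assign midranks.
sorted (value, group): (6,X), (7,Y), (9,Y), (10,X), (13,Y), (14,Y), (19,Y), (21,X), (23,X), (25,Y), (26,Y), (30,X), (31,Y)
ranks: 6->1, 7->2, 9->3, 10->4, 13->5, 14->6, 19->7, 21->8, 23->9, 25->10, 26->11, 30->12, 31->13
Step 2: Rank sum for X: R1 = 1 + 4 + 8 + 9 + 12 = 34.
Step 3: U_X = R1 - n1(n1+1)/2 = 34 - 5*6/2 = 34 - 15 = 19.
       U_Y = n1*n2 - U_X = 40 - 19 = 21.
Step 4: No ties, so the exact null distribution of U (based on enumerating the C(13,5) = 1287 equally likely rank assignments) gives the two-sided p-value.
Step 5: p-value = 0.943279; compare to alpha = 0.05. fail to reject H0.

U_X = 19, p = 0.943279, fail to reject H0 at alpha = 0.05.


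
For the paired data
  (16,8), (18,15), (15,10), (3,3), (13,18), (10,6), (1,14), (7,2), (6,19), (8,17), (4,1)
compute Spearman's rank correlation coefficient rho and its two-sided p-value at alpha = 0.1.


Step 1: Rank x and y separately (midranks; no ties here).
rank(x): 16->10, 18->11, 15->9, 3->2, 13->8, 10->7, 1->1, 7->5, 6->4, 8->6, 4->3
rank(y): 8->5, 15->8, 10->6, 3->3, 18->10, 6->4, 14->7, 2->2, 19->11, 17->9, 1->1
Step 2: d_i = R_x(i) - R_y(i); compute d_i^2.
  (10-5)^2=25, (11-8)^2=9, (9-6)^2=9, (2-3)^2=1, (8-10)^2=4, (7-4)^2=9, (1-7)^2=36, (5-2)^2=9, (4-11)^2=49, (6-9)^2=9, (3-1)^2=4
sum(d^2) = 164.
Step 3: rho = 1 - 6*164 / (11*(11^2 - 1)) = 1 - 984/1320 = 0.254545.
Step 4: Under H0, t = rho * sqrt((n-2)/(1-rho^2)) = 0.7896 ~ t(9).
Step 5: Two-sided p-value from the t-distribution with 9 df = 0.450037.
Step 6: alpha = 0.1. fail to reject H0.

rho = 0.2545, p = 0.450037, fail to reject H0 at alpha = 0.1.


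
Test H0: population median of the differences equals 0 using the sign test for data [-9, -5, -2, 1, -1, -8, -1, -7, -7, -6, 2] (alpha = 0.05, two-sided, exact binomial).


Step 1: Discard zero differences. Original n = 11; n_eff = number of nonzero differences = 11.
Nonzero differences (with sign): -9, -5, -2, +1, -1, -8, -1, -7, -7, -6, +2
Step 2: Count signs: positive = 2, negative = 9.
Step 3: Under H0: P(positive) = 0.5, so the number of positives S ~ Bin(11, 0.5).
Step 4: Two-sided exact p-value = sum of Bin(11,0.5) probabilities at or below the observed probability = 0.065430.
Step 5: alpha = 0.05. fail to reject H0.

n_eff = 11, pos = 2, neg = 9, p = 0.065430, fail to reject H0.


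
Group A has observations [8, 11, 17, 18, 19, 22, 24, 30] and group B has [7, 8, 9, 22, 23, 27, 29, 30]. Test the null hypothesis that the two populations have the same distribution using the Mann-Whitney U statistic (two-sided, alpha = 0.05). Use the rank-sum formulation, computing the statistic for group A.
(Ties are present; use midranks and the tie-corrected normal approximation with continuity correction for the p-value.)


Step 1: Combine and sort all 16 observations; assign midranks.
sorted (value, group): (7,Y), (8,X), (8,Y), (9,Y), (11,X), (17,X), (18,X), (19,X), (22,X), (22,Y), (23,Y), (24,X), (27,Y), (29,Y), (30,X), (30,Y)
ranks: 7->1, 8->2.5, 8->2.5, 9->4, 11->5, 17->6, 18->7, 19->8, 22->9.5, 22->9.5, 23->11, 24->12, 27->13, 29->14, 30->15.5, 30->15.5
Step 2: Rank sum for X: R1 = 2.5 + 5 + 6 + 7 + 8 + 9.5 + 12 + 15.5 = 65.5.
Step 3: U_X = R1 - n1(n1+1)/2 = 65.5 - 8*9/2 = 65.5 - 36 = 29.5.
       U_Y = n1*n2 - U_X = 64 - 29.5 = 34.5.
Step 4: Ties are present, so use the tie-corrected normal approximation (with continuity correction) for the p-value.
Step 5: p-value = 0.833272; compare to alpha = 0.05. fail to reject H0.

U_X = 29.5, p = 0.833272, fail to reject H0 at alpha = 0.05.


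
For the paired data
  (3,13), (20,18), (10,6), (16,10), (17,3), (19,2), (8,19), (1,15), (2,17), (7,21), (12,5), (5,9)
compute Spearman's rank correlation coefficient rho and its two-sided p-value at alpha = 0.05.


Step 1: Rank x and y separately (midranks; no ties here).
rank(x): 3->3, 20->12, 10->7, 16->9, 17->10, 19->11, 8->6, 1->1, 2->2, 7->5, 12->8, 5->4
rank(y): 13->7, 18->10, 6->4, 10->6, 3->2, 2->1, 19->11, 15->8, 17->9, 21->12, 5->3, 9->5
Step 2: d_i = R_x(i) - R_y(i); compute d_i^2.
  (3-7)^2=16, (12-10)^2=4, (7-4)^2=9, (9-6)^2=9, (10-2)^2=64, (11-1)^2=100, (6-11)^2=25, (1-8)^2=49, (2-9)^2=49, (5-12)^2=49, (8-3)^2=25, (4-5)^2=1
sum(d^2) = 400.
Step 3: rho = 1 - 6*400 / (12*(12^2 - 1)) = 1 - 2400/1716 = -0.398601.
Step 4: Under H0, t = rho * sqrt((n-2)/(1-rho^2)) = -1.3744 ~ t(10).
Step 5: Two-sided p-value from the t-distribution with 10 df = 0.199335.
Step 6: alpha = 0.05. fail to reject H0.

rho = -0.3986, p = 0.199335, fail to reject H0 at alpha = 0.05.


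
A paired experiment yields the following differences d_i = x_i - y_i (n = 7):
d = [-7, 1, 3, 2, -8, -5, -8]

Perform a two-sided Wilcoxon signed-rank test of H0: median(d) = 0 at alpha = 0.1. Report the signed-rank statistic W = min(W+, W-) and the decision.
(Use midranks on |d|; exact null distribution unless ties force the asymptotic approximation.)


Step 1: Drop any zero differences (none here) and take |d_i|.
|d| = [7, 1, 3, 2, 8, 5, 8]
Step 2: Midrank |d_i| (ties get averaged ranks).
ranks: |7|->5, |1|->1, |3|->3, |2|->2, |8|->6.5, |5|->4, |8|->6.5
Step 3: Attach original signs; sum ranks with positive sign and with negative sign.
W+ = 1 + 3 + 2 = 6
W- = 5 + 6.5 + 4 + 6.5 = 22
(Check: W+ + W- = 28 should equal n(n+1)/2 = 28.)
Step 4: Test statistic W = min(W+, W-) = 6.
Step 5: Ties in |d|, so use the tie-corrected normal approximation.
        E[W] = n(n+1)/4 = 7*8/4 = 14.
        Tie groups: |d|=8 (t=2); sum(t^3 - t) = 6.
        Var[W] = n(n+1)(2n+1)/24 - sum(t^3-t)/48 = 840/24 - 6/48 = 34.875.
        z = (W - E[W]) / sqrt(Var[W]) = (6 - 14) / 5.9055 = -1.3547.
        Two-sided p = 2*Phi(z) = 0.175523.
Step 6: alpha = 0.1. fail to reject H0.

W+ = 6, W- = 22, W = min = 6, p = 0.175523, fail to reject H0.


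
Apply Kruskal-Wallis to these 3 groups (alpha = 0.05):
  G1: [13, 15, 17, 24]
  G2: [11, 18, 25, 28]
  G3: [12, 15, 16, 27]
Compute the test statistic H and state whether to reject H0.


Step 1: Combine all N = 12 observations and assign midranks.
sorted (value, group, rank): (11,G2,1), (12,G3,2), (13,G1,3), (15,G1,4.5), (15,G3,4.5), (16,G3,6), (17,G1,7), (18,G2,8), (24,G1,9), (25,G2,10), (27,G3,11), (28,G2,12)
Step 2: Sum ranks within each group.
R_1 = 23.5 (n_1 = 4)
R_2 = 31 (n_2 = 4)
R_3 = 23.5 (n_3 = 4)
Step 3: H = 12/(N(N+1)) * sum(R_i^2/n_i) - 3(N+1)
     = 12/(12*13) * (23.5^2/4 + 31^2/4 + 23.5^2/4) - 3*13
     = 0.076923 * 516.375 - 39
     = 0.721154.
Step 4: Ties present; correction factor C = 1 - 6/(12^3 - 12) = 0.996503. Corrected H = 0.721154 / 0.996503 = 0.723684.
Step 5: Under H0, H ~ chi^2(2); p-value = 0.696392.
Step 6: alpha = 0.05. fail to reject H0.

H = 0.7237, df = 2, p = 0.696392, fail to reject H0.


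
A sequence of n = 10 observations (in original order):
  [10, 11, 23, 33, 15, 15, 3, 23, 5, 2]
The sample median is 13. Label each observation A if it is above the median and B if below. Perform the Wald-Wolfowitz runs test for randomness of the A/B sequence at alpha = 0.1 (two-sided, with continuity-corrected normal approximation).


Step 1: Compute median = 13; label A = above, B = below.
Labels in order: BBAAAABABB  (n_A = 5, n_B = 5)
Step 2: Count runs R = 5.
Step 3: Under H0 (random ordering), E[R] = 2*n_A*n_B/(n_A+n_B) + 1 = 2*5*5/10 + 1 = 6.0000.
        Var[R] = 2*n_A*n_B*(2*n_A*n_B - n_A - n_B) / ((n_A+n_B)^2 * (n_A+n_B-1)) = 2000/900 = 2.2222.
        SD[R] = 1.4907.
Step 4: Continuity-corrected z = (R + 0.5 - E[R]) / SD[R] = (5 + 0.5 - 6.0000) / 1.4907 = -0.3354.
Step 5: Two-sided p-value via normal approximation = 2*(1 - Phi(|z|)) = 0.737316.
Step 6: alpha = 0.1. fail to reject H0.

R = 5, z = -0.3354, p = 0.737316, fail to reject H0.


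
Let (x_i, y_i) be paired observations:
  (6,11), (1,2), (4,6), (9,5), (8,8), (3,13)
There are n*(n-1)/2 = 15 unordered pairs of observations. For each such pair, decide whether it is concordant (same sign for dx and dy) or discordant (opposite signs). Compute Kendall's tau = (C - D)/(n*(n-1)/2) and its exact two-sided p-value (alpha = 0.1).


Step 1: Enumerate the 15 unordered pairs (i,j) with i<j and classify each by sign(x_j-x_i) * sign(y_j-y_i).
  (1,2):dx=-5,dy=-9->C; (1,3):dx=-2,dy=-5->C; (1,4):dx=+3,dy=-6->D; (1,5):dx=+2,dy=-3->D
  (1,6):dx=-3,dy=+2->D; (2,3):dx=+3,dy=+4->C; (2,4):dx=+8,dy=+3->C; (2,5):dx=+7,dy=+6->C
  (2,6):dx=+2,dy=+11->C; (3,4):dx=+5,dy=-1->D; (3,5):dx=+4,dy=+2->C; (3,6):dx=-1,dy=+7->D
  (4,5):dx=-1,dy=+3->D; (4,6):dx=-6,dy=+8->D; (5,6):dx=-5,dy=+5->D
Step 2: C = 7, D = 8, total pairs = 15.
Step 3: tau = (C - D)/(n(n-1)/2) = (7 - 8)/15 = -0.066667.
Step 4: Exact two-sided p-value (enumerate n! = 720 permutations of y under H0): p = 1.000000.
Step 5: alpha = 0.1. fail to reject H0.

tau_b = -0.0667 (C=7, D=8), p = 1.000000, fail to reject H0.


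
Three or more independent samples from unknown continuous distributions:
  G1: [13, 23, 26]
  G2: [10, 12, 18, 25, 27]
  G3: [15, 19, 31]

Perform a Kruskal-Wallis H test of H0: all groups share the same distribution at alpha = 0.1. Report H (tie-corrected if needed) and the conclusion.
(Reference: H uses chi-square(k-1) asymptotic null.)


Step 1: Combine all N = 11 observations and assign midranks.
sorted (value, group, rank): (10,G2,1), (12,G2,2), (13,G1,3), (15,G3,4), (18,G2,5), (19,G3,6), (23,G1,7), (25,G2,8), (26,G1,9), (27,G2,10), (31,G3,11)
Step 2: Sum ranks within each group.
R_1 = 19 (n_1 = 3)
R_2 = 26 (n_2 = 5)
R_3 = 21 (n_3 = 3)
Step 3: H = 12/(N(N+1)) * sum(R_i^2/n_i) - 3(N+1)
     = 12/(11*12) * (19^2/3 + 26^2/5 + 21^2/3) - 3*12
     = 0.090909 * 402.533 - 36
     = 0.593939.
Step 4: No ties, so H is used without correction.
Step 5: Under H0, H ~ chi^2(2); p-value = 0.743067.
Step 6: alpha = 0.1. fail to reject H0.

H = 0.5939, df = 2, p = 0.743067, fail to reject H0.


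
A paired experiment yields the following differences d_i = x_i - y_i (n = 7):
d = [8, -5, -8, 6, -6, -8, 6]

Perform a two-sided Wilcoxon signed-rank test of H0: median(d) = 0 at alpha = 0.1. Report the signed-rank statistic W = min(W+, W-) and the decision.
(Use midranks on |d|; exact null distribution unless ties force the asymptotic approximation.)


Step 1: Drop any zero differences (none here) and take |d_i|.
|d| = [8, 5, 8, 6, 6, 8, 6]
Step 2: Midrank |d_i| (ties get averaged ranks).
ranks: |8|->6, |5|->1, |8|->6, |6|->3, |6|->3, |8|->6, |6|->3
Step 3: Attach original signs; sum ranks with positive sign and with negative sign.
W+ = 6 + 3 + 3 = 12
W- = 1 + 6 + 3 + 6 = 16
(Check: W+ + W- = 28 should equal n(n+1)/2 = 28.)
Step 4: Test statistic W = min(W+, W-) = 12.
Step 5: Ties in |d|, so use the tie-corrected normal approximation.
        E[W] = n(n+1)/4 = 7*8/4 = 14.
        Tie groups: |d|=6 (t=3), |d|=8 (t=3); sum(t^3 - t) = 48.
        Var[W] = n(n+1)(2n+1)/24 - sum(t^3-t)/48 = 840/24 - 48/48 = 34.
        z = (W - E[W]) / sqrt(Var[W]) = (12 - 14) / 5.8310 = -0.3430.
        Two-sided p = 2*Phi(z) = 0.731601.
Step 6: alpha = 0.1. fail to reject H0.

W+ = 12, W- = 16, W = min = 12, p = 0.731601, fail to reject H0.


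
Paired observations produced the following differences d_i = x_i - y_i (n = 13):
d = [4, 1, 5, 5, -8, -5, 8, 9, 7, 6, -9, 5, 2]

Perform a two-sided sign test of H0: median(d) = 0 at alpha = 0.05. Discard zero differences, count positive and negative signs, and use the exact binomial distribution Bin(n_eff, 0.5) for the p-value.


Step 1: Discard zero differences. Original n = 13; n_eff = number of nonzero differences = 13.
Nonzero differences (with sign): +4, +1, +5, +5, -8, -5, +8, +9, +7, +6, -9, +5, +2
Step 2: Count signs: positive = 10, negative = 3.
Step 3: Under H0: P(positive) = 0.5, so the number of positives S ~ Bin(13, 0.5).
Step 4: Two-sided exact p-value = sum of Bin(13,0.5) probabilities at or below the observed probability = 0.092285.
Step 5: alpha = 0.05. fail to reject H0.

n_eff = 13, pos = 10, neg = 3, p = 0.092285, fail to reject H0.


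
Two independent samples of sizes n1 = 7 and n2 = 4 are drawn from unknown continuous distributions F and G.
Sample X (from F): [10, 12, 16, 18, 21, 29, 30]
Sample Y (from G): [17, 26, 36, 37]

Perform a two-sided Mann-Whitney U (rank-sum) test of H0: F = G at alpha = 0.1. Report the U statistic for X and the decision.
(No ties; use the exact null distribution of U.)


Step 1: Combine and sort all 11 observations; assign midranks.
sorted (value, group): (10,X), (12,X), (16,X), (17,Y), (18,X), (21,X), (26,Y), (29,X), (30,X), (36,Y), (37,Y)
ranks: 10->1, 12->2, 16->3, 17->4, 18->5, 21->6, 26->7, 29->8, 30->9, 36->10, 37->11
Step 2: Rank sum for X: R1 = 1 + 2 + 3 + 5 + 6 + 8 + 9 = 34.
Step 3: U_X = R1 - n1(n1+1)/2 = 34 - 7*8/2 = 34 - 28 = 6.
       U_Y = n1*n2 - U_X = 28 - 6 = 22.
Step 4: No ties, so the exact null distribution of U (based on enumerating the C(11,7) = 330 equally likely rank assignments) gives the two-sided p-value.
Step 5: p-value = 0.163636; compare to alpha = 0.1. fail to reject H0.

U_X = 6, p = 0.163636, fail to reject H0 at alpha = 0.1.


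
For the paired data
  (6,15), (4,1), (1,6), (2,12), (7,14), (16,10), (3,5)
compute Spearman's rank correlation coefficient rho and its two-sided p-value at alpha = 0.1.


Step 1: Rank x and y separately (midranks; no ties here).
rank(x): 6->5, 4->4, 1->1, 2->2, 7->6, 16->7, 3->3
rank(y): 15->7, 1->1, 6->3, 12->5, 14->6, 10->4, 5->2
Step 2: d_i = R_x(i) - R_y(i); compute d_i^2.
  (5-7)^2=4, (4-1)^2=9, (1-3)^2=4, (2-5)^2=9, (6-6)^2=0, (7-4)^2=9, (3-2)^2=1
sum(d^2) = 36.
Step 3: rho = 1 - 6*36 / (7*(7^2 - 1)) = 1 - 216/336 = 0.357143.
Step 4: Under H0, t = rho * sqrt((n-2)/(1-rho^2)) = 0.8550 ~ t(5).
Step 5: Two-sided p-value from the t-distribution with 5 df = 0.431611.
Step 6: alpha = 0.1. fail to reject H0.

rho = 0.3571, p = 0.431611, fail to reject H0 at alpha = 0.1.


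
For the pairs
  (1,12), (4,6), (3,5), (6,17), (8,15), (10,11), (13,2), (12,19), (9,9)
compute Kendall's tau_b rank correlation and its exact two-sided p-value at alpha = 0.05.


Step 1: Enumerate the 36 unordered pairs (i,j) with i<j and classify each by sign(x_j-x_i) * sign(y_j-y_i).
  (1,2):dx=+3,dy=-6->D; (1,3):dx=+2,dy=-7->D; (1,4):dx=+5,dy=+5->C; (1,5):dx=+7,dy=+3->C
  (1,6):dx=+9,dy=-1->D; (1,7):dx=+12,dy=-10->D; (1,8):dx=+11,dy=+7->C; (1,9):dx=+8,dy=-3->D
  (2,3):dx=-1,dy=-1->C; (2,4):dx=+2,dy=+11->C; (2,5):dx=+4,dy=+9->C; (2,6):dx=+6,dy=+5->C
  (2,7):dx=+9,dy=-4->D; (2,8):dx=+8,dy=+13->C; (2,9):dx=+5,dy=+3->C; (3,4):dx=+3,dy=+12->C
  (3,5):dx=+5,dy=+10->C; (3,6):dx=+7,dy=+6->C; (3,7):dx=+10,dy=-3->D; (3,8):dx=+9,dy=+14->C
  (3,9):dx=+6,dy=+4->C; (4,5):dx=+2,dy=-2->D; (4,6):dx=+4,dy=-6->D; (4,7):dx=+7,dy=-15->D
  (4,8):dx=+6,dy=+2->C; (4,9):dx=+3,dy=-8->D; (5,6):dx=+2,dy=-4->D; (5,7):dx=+5,dy=-13->D
  (5,8):dx=+4,dy=+4->C; (5,9):dx=+1,dy=-6->D; (6,7):dx=+3,dy=-9->D; (6,8):dx=+2,dy=+8->C
  (6,9):dx=-1,dy=-2->C; (7,8):dx=-1,dy=+17->D; (7,9):dx=-4,dy=+7->D; (8,9):dx=-3,dy=-10->C
Step 2: C = 19, D = 17, total pairs = 36.
Step 3: tau = (C - D)/(n(n-1)/2) = (19 - 17)/36 = 0.055556.
Step 4: Exact two-sided p-value (enumerate n! = 362880 permutations of y under H0): p = 0.919455.
Step 5: alpha = 0.05. fail to reject H0.

tau_b = 0.0556 (C=19, D=17), p = 0.919455, fail to reject H0.


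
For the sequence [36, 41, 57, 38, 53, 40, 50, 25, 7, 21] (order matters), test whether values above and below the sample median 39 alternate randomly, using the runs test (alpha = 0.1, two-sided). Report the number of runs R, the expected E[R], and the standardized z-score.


Step 1: Compute median = 39; label A = above, B = below.
Labels in order: BAABAAABBB  (n_A = 5, n_B = 5)
Step 2: Count runs R = 5.
Step 3: Under H0 (random ordering), E[R] = 2*n_A*n_B/(n_A+n_B) + 1 = 2*5*5/10 + 1 = 6.0000.
        Var[R] = 2*n_A*n_B*(2*n_A*n_B - n_A - n_B) / ((n_A+n_B)^2 * (n_A+n_B-1)) = 2000/900 = 2.2222.
        SD[R] = 1.4907.
Step 4: Continuity-corrected z = (R + 0.5 - E[R]) / SD[R] = (5 + 0.5 - 6.0000) / 1.4907 = -0.3354.
Step 5: Two-sided p-value via normal approximation = 2*(1 - Phi(|z|)) = 0.737316.
Step 6: alpha = 0.1. fail to reject H0.

R = 5, z = -0.3354, p = 0.737316, fail to reject H0.


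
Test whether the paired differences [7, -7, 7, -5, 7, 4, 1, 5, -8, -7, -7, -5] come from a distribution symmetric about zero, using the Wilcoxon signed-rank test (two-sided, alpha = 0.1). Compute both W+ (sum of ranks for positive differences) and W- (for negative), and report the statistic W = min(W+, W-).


Step 1: Drop any zero differences (none here) and take |d_i|.
|d| = [7, 7, 7, 5, 7, 4, 1, 5, 8, 7, 7, 5]
Step 2: Midrank |d_i| (ties get averaged ranks).
ranks: |7|->8.5, |7|->8.5, |7|->8.5, |5|->4, |7|->8.5, |4|->2, |1|->1, |5|->4, |8|->12, |7|->8.5, |7|->8.5, |5|->4
Step 3: Attach original signs; sum ranks with positive sign and with negative sign.
W+ = 8.5 + 8.5 + 8.5 + 2 + 1 + 4 = 32.5
W- = 8.5 + 4 + 12 + 8.5 + 8.5 + 4 = 45.5
(Check: W+ + W- = 78 should equal n(n+1)/2 = 78.)
Step 4: Test statistic W = min(W+, W-) = 32.5.
Step 5: Ties in |d|, so use the tie-corrected normal approximation.
        E[W] = n(n+1)/4 = 12*13/4 = 39.
        Tie groups: |d|=5 (t=3), |d|=7 (t=6); sum(t^3 - t) = 234.
        Var[W] = n(n+1)(2n+1)/24 - sum(t^3-t)/48 = 3900/24 - 234/48 = 157.625.
        z = (W - E[W]) / sqrt(Var[W]) = (32.5 - 39) / 12.5549 = -0.5177.
        Two-sided p = 2*Phi(z) = 0.604649.
Step 6: alpha = 0.1. fail to reject H0.

W+ = 32.5, W- = 45.5, W = min = 32.5, p = 0.604649, fail to reject H0.


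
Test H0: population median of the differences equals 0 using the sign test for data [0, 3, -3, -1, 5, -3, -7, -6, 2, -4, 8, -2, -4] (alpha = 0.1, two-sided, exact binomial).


Step 1: Discard zero differences. Original n = 13; n_eff = number of nonzero differences = 12.
Nonzero differences (with sign): +3, -3, -1, +5, -3, -7, -6, +2, -4, +8, -2, -4
Step 2: Count signs: positive = 4, negative = 8.
Step 3: Under H0: P(positive) = 0.5, so the number of positives S ~ Bin(12, 0.5).
Step 4: Two-sided exact p-value = sum of Bin(12,0.5) probabilities at or below the observed probability = 0.387695.
Step 5: alpha = 0.1. fail to reject H0.

n_eff = 12, pos = 4, neg = 8, p = 0.387695, fail to reject H0.


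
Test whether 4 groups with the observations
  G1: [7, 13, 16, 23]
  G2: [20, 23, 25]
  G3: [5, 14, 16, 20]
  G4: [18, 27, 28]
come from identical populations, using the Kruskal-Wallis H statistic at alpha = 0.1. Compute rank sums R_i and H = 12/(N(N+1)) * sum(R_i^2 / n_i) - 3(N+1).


Step 1: Combine all N = 14 observations and assign midranks.
sorted (value, group, rank): (5,G3,1), (7,G1,2), (13,G1,3), (14,G3,4), (16,G1,5.5), (16,G3,5.5), (18,G4,7), (20,G2,8.5), (20,G3,8.5), (23,G1,10.5), (23,G2,10.5), (25,G2,12), (27,G4,13), (28,G4,14)
Step 2: Sum ranks within each group.
R_1 = 21 (n_1 = 4)
R_2 = 31 (n_2 = 3)
R_3 = 19 (n_3 = 4)
R_4 = 34 (n_4 = 3)
Step 3: H = 12/(N(N+1)) * sum(R_i^2/n_i) - 3(N+1)
     = 12/(14*15) * (21^2/4 + 31^2/3 + 19^2/4 + 34^2/3) - 3*15
     = 0.057143 * 906.167 - 45
     = 6.780952.
Step 4: Ties present; correction factor C = 1 - 18/(14^3 - 14) = 0.993407. Corrected H = 6.780952 / 0.993407 = 6.825959.
Step 5: Under H0, H ~ chi^2(3); p-value = 0.077657.
Step 6: alpha = 0.1. reject H0.

H = 6.8260, df = 3, p = 0.077657, reject H0.


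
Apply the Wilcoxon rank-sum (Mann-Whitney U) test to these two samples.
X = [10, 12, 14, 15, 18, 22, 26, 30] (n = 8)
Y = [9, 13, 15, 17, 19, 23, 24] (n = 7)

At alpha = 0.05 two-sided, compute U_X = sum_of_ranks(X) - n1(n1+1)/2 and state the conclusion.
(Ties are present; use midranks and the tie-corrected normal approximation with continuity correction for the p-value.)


Step 1: Combine and sort all 15 observations; assign midranks.
sorted (value, group): (9,Y), (10,X), (12,X), (13,Y), (14,X), (15,X), (15,Y), (17,Y), (18,X), (19,Y), (22,X), (23,Y), (24,Y), (26,X), (30,X)
ranks: 9->1, 10->2, 12->3, 13->4, 14->5, 15->6.5, 15->6.5, 17->8, 18->9, 19->10, 22->11, 23->12, 24->13, 26->14, 30->15
Step 2: Rank sum for X: R1 = 2 + 3 + 5 + 6.5 + 9 + 11 + 14 + 15 = 65.5.
Step 3: U_X = R1 - n1(n1+1)/2 = 65.5 - 8*9/2 = 65.5 - 36 = 29.5.
       U_Y = n1*n2 - U_X = 56 - 29.5 = 26.5.
Step 4: Ties are present, so use the tie-corrected normal approximation (with continuity correction) for the p-value.
Step 5: p-value = 0.907786; compare to alpha = 0.05. fail to reject H0.

U_X = 29.5, p = 0.907786, fail to reject H0 at alpha = 0.05.


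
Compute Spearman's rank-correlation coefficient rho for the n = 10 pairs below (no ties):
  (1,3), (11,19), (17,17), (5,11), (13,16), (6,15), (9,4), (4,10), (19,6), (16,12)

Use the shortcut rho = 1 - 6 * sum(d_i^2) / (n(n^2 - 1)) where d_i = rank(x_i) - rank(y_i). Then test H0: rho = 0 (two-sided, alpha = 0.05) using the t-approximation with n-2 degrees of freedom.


Step 1: Rank x and y separately (midranks; no ties here).
rank(x): 1->1, 11->6, 17->9, 5->3, 13->7, 6->4, 9->5, 4->2, 19->10, 16->8
rank(y): 3->1, 19->10, 17->9, 11->5, 16->8, 15->7, 4->2, 10->4, 6->3, 12->6
Step 2: d_i = R_x(i) - R_y(i); compute d_i^2.
  (1-1)^2=0, (6-10)^2=16, (9-9)^2=0, (3-5)^2=4, (7-8)^2=1, (4-7)^2=9, (5-2)^2=9, (2-4)^2=4, (10-3)^2=49, (8-6)^2=4
sum(d^2) = 96.
Step 3: rho = 1 - 6*96 / (10*(10^2 - 1)) = 1 - 576/990 = 0.418182.
Step 4: Under H0, t = rho * sqrt((n-2)/(1-rho^2)) = 1.3021 ~ t(8).
Step 5: Two-sided p-value from the t-distribution with 8 df = 0.229113.
Step 6: alpha = 0.05. fail to reject H0.

rho = 0.4182, p = 0.229113, fail to reject H0 at alpha = 0.05.


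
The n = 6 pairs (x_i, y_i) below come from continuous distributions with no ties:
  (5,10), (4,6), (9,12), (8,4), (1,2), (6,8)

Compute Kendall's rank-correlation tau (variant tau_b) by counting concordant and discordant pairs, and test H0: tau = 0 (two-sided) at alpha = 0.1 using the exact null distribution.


Step 1: Enumerate the 15 unordered pairs (i,j) with i<j and classify each by sign(x_j-x_i) * sign(y_j-y_i).
  (1,2):dx=-1,dy=-4->C; (1,3):dx=+4,dy=+2->C; (1,4):dx=+3,dy=-6->D; (1,5):dx=-4,dy=-8->C
  (1,6):dx=+1,dy=-2->D; (2,3):dx=+5,dy=+6->C; (2,4):dx=+4,dy=-2->D; (2,5):dx=-3,dy=-4->C
  (2,6):dx=+2,dy=+2->C; (3,4):dx=-1,dy=-8->C; (3,5):dx=-8,dy=-10->C; (3,6):dx=-3,dy=-4->C
  (4,5):dx=-7,dy=-2->C; (4,6):dx=-2,dy=+4->D; (5,6):dx=+5,dy=+6->C
Step 2: C = 11, D = 4, total pairs = 15.
Step 3: tau = (C - D)/(n(n-1)/2) = (11 - 4)/15 = 0.466667.
Step 4: Exact two-sided p-value (enumerate n! = 720 permutations of y under H0): p = 0.272222.
Step 5: alpha = 0.1. fail to reject H0.

tau_b = 0.4667 (C=11, D=4), p = 0.272222, fail to reject H0.


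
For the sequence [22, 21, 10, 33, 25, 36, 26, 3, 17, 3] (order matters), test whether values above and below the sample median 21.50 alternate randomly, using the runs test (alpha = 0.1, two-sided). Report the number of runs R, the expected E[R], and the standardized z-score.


Step 1: Compute median = 21.50; label A = above, B = below.
Labels in order: ABBAAAABBB  (n_A = 5, n_B = 5)
Step 2: Count runs R = 4.
Step 3: Under H0 (random ordering), E[R] = 2*n_A*n_B/(n_A+n_B) + 1 = 2*5*5/10 + 1 = 6.0000.
        Var[R] = 2*n_A*n_B*(2*n_A*n_B - n_A - n_B) / ((n_A+n_B)^2 * (n_A+n_B-1)) = 2000/900 = 2.2222.
        SD[R] = 1.4907.
Step 4: Continuity-corrected z = (R + 0.5 - E[R]) / SD[R] = (4 + 0.5 - 6.0000) / 1.4907 = -1.0062.
Step 5: Two-sided p-value via normal approximation = 2*(1 - Phi(|z|)) = 0.314305.
Step 6: alpha = 0.1. fail to reject H0.

R = 4, z = -1.0062, p = 0.314305, fail to reject H0.


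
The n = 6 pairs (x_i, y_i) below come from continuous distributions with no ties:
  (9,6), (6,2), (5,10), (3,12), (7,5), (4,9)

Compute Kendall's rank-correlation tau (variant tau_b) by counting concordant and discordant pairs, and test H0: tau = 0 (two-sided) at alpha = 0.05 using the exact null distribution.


Step 1: Enumerate the 15 unordered pairs (i,j) with i<j and classify each by sign(x_j-x_i) * sign(y_j-y_i).
  (1,2):dx=-3,dy=-4->C; (1,3):dx=-4,dy=+4->D; (1,4):dx=-6,dy=+6->D; (1,5):dx=-2,dy=-1->C
  (1,6):dx=-5,dy=+3->D; (2,3):dx=-1,dy=+8->D; (2,4):dx=-3,dy=+10->D; (2,5):dx=+1,dy=+3->C
  (2,6):dx=-2,dy=+7->D; (3,4):dx=-2,dy=+2->D; (3,5):dx=+2,dy=-5->D; (3,6):dx=-1,dy=-1->C
  (4,5):dx=+4,dy=-7->D; (4,6):dx=+1,dy=-3->D; (5,6):dx=-3,dy=+4->D
Step 2: C = 4, D = 11, total pairs = 15.
Step 3: tau = (C - D)/(n(n-1)/2) = (4 - 11)/15 = -0.466667.
Step 4: Exact two-sided p-value (enumerate n! = 720 permutations of y under H0): p = 0.272222.
Step 5: alpha = 0.05. fail to reject H0.

tau_b = -0.4667 (C=4, D=11), p = 0.272222, fail to reject H0.


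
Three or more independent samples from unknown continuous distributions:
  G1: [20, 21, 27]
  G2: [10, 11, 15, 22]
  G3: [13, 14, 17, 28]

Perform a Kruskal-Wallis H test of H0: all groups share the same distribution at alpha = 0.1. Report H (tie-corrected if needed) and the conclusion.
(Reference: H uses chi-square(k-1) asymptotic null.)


Step 1: Combine all N = 11 observations and assign midranks.
sorted (value, group, rank): (10,G2,1), (11,G2,2), (13,G3,3), (14,G3,4), (15,G2,5), (17,G3,6), (20,G1,7), (21,G1,8), (22,G2,9), (27,G1,10), (28,G3,11)
Step 2: Sum ranks within each group.
R_1 = 25 (n_1 = 3)
R_2 = 17 (n_2 = 4)
R_3 = 24 (n_3 = 4)
Step 3: H = 12/(N(N+1)) * sum(R_i^2/n_i) - 3(N+1)
     = 12/(11*12) * (25^2/3 + 17^2/4 + 24^2/4) - 3*12
     = 0.090909 * 424.583 - 36
     = 2.598485.
Step 4: No ties, so H is used without correction.
Step 5: Under H0, H ~ chi^2(2); p-value = 0.272738.
Step 6: alpha = 0.1. fail to reject H0.

H = 2.5985, df = 2, p = 0.272738, fail to reject H0.


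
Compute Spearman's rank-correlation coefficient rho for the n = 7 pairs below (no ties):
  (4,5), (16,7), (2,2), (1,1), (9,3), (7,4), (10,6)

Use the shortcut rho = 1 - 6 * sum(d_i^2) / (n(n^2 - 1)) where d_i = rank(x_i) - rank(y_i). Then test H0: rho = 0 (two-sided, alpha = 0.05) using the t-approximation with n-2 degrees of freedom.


Step 1: Rank x and y separately (midranks; no ties here).
rank(x): 4->3, 16->7, 2->2, 1->1, 9->5, 7->4, 10->6
rank(y): 5->5, 7->7, 2->2, 1->1, 3->3, 4->4, 6->6
Step 2: d_i = R_x(i) - R_y(i); compute d_i^2.
  (3-5)^2=4, (7-7)^2=0, (2-2)^2=0, (1-1)^2=0, (5-3)^2=4, (4-4)^2=0, (6-6)^2=0
sum(d^2) = 8.
Step 3: rho = 1 - 6*8 / (7*(7^2 - 1)) = 1 - 48/336 = 0.857143.
Step 4: Under H0, t = rho * sqrt((n-2)/(1-rho^2)) = 3.7210 ~ t(5).
Step 5: Two-sided p-value from the t-distribution with 5 df = 0.013697.
Step 6: alpha = 0.05. reject H0.

rho = 0.8571, p = 0.013697, reject H0 at alpha = 0.05.


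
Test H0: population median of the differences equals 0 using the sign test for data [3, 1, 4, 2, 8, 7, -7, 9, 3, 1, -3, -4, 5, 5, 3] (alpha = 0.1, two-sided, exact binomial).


Step 1: Discard zero differences. Original n = 15; n_eff = number of nonzero differences = 15.
Nonzero differences (with sign): +3, +1, +4, +2, +8, +7, -7, +9, +3, +1, -3, -4, +5, +5, +3
Step 2: Count signs: positive = 12, negative = 3.
Step 3: Under H0: P(positive) = 0.5, so the number of positives S ~ Bin(15, 0.5).
Step 4: Two-sided exact p-value = sum of Bin(15,0.5) probabilities at or below the observed probability = 0.035156.
Step 5: alpha = 0.1. reject H0.

n_eff = 15, pos = 12, neg = 3, p = 0.035156, reject H0.


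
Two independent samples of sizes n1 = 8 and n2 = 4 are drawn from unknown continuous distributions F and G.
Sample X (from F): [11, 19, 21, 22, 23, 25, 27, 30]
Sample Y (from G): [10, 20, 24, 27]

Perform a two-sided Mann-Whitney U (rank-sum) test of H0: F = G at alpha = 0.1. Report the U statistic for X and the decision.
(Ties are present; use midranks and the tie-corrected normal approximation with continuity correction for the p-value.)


Step 1: Combine and sort all 12 observations; assign midranks.
sorted (value, group): (10,Y), (11,X), (19,X), (20,Y), (21,X), (22,X), (23,X), (24,Y), (25,X), (27,X), (27,Y), (30,X)
ranks: 10->1, 11->2, 19->3, 20->4, 21->5, 22->6, 23->7, 24->8, 25->9, 27->10.5, 27->10.5, 30->12
Step 2: Rank sum for X: R1 = 2 + 3 + 5 + 6 + 7 + 9 + 10.5 + 12 = 54.5.
Step 3: U_X = R1 - n1(n1+1)/2 = 54.5 - 8*9/2 = 54.5 - 36 = 18.5.
       U_Y = n1*n2 - U_X = 32 - 18.5 = 13.5.
Step 4: Ties are present, so use the tie-corrected normal approximation (with continuity correction) for the p-value.
Step 5: p-value = 0.733647; compare to alpha = 0.1. fail to reject H0.

U_X = 18.5, p = 0.733647, fail to reject H0 at alpha = 0.1.


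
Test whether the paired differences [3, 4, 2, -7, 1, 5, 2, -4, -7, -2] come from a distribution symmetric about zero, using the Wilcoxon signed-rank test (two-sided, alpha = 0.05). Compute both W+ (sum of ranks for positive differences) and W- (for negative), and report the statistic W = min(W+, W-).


Step 1: Drop any zero differences (none here) and take |d_i|.
|d| = [3, 4, 2, 7, 1, 5, 2, 4, 7, 2]
Step 2: Midrank |d_i| (ties get averaged ranks).
ranks: |3|->5, |4|->6.5, |2|->3, |7|->9.5, |1|->1, |5|->8, |2|->3, |4|->6.5, |7|->9.5, |2|->3
Step 3: Attach original signs; sum ranks with positive sign and with negative sign.
W+ = 5 + 6.5 + 3 + 1 + 8 + 3 = 26.5
W- = 9.5 + 6.5 + 9.5 + 3 = 28.5
(Check: W+ + W- = 55 should equal n(n+1)/2 = 55.)
Step 4: Test statistic W = min(W+, W-) = 26.5.
Step 5: Ties in |d|, so use the tie-corrected normal approximation.
        E[W] = n(n+1)/4 = 10*11/4 = 27.5.
        Tie groups: |d|=2 (t=3), |d|=4 (t=2), |d|=7 (t=2); sum(t^3 - t) = 36.
        Var[W] = n(n+1)(2n+1)/24 - sum(t^3-t)/48 = 2310/24 - 36/48 = 95.5.
        z = (W - E[W]) / sqrt(Var[W]) = (26.5 - 27.5) / 9.7724 = -0.1023.
        Two-sided p = 2*Phi(z) = 0.918496.
Step 6: alpha = 0.05. fail to reject H0.

W+ = 26.5, W- = 28.5, W = min = 26.5, p = 0.918496, fail to reject H0.


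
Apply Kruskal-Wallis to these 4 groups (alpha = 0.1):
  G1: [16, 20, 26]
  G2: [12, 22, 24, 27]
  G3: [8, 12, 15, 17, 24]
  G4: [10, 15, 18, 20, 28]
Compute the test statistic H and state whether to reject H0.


Step 1: Combine all N = 17 observations and assign midranks.
sorted (value, group, rank): (8,G3,1), (10,G4,2), (12,G2,3.5), (12,G3,3.5), (15,G3,5.5), (15,G4,5.5), (16,G1,7), (17,G3,8), (18,G4,9), (20,G1,10.5), (20,G4,10.5), (22,G2,12), (24,G2,13.5), (24,G3,13.5), (26,G1,15), (27,G2,16), (28,G4,17)
Step 2: Sum ranks within each group.
R_1 = 32.5 (n_1 = 3)
R_2 = 45 (n_2 = 4)
R_3 = 31.5 (n_3 = 5)
R_4 = 44 (n_4 = 5)
Step 3: H = 12/(N(N+1)) * sum(R_i^2/n_i) - 3(N+1)
     = 12/(17*18) * (32.5^2/3 + 45^2/4 + 31.5^2/5 + 44^2/5) - 3*18
     = 0.039216 * 1443.98 - 54
     = 2.626797.
Step 4: Ties present; correction factor C = 1 - 24/(17^3 - 17) = 0.995098. Corrected H = 2.626797 / 0.995098 = 2.639737.
Step 5: Under H0, H ~ chi^2(3); p-value = 0.450566.
Step 6: alpha = 0.1. fail to reject H0.

H = 2.6397, df = 3, p = 0.450566, fail to reject H0.


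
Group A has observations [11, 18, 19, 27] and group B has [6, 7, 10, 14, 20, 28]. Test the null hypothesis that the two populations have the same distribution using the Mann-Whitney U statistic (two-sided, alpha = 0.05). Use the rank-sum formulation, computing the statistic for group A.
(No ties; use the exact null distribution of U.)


Step 1: Combine and sort all 10 observations; assign midranks.
sorted (value, group): (6,Y), (7,Y), (10,Y), (11,X), (14,Y), (18,X), (19,X), (20,Y), (27,X), (28,Y)
ranks: 6->1, 7->2, 10->3, 11->4, 14->5, 18->6, 19->7, 20->8, 27->9, 28->10
Step 2: Rank sum for X: R1 = 4 + 6 + 7 + 9 = 26.
Step 3: U_X = R1 - n1(n1+1)/2 = 26 - 4*5/2 = 26 - 10 = 16.
       U_Y = n1*n2 - U_X = 24 - 16 = 8.
Step 4: No ties, so the exact null distribution of U (based on enumerating the C(10,4) = 210 equally likely rank assignments) gives the two-sided p-value.
Step 5: p-value = 0.476190; compare to alpha = 0.05. fail to reject H0.

U_X = 16, p = 0.476190, fail to reject H0 at alpha = 0.05.


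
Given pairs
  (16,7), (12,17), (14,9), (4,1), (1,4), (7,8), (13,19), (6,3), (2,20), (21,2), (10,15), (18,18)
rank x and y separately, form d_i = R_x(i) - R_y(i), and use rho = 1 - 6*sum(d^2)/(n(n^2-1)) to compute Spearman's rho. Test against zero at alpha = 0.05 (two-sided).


Step 1: Rank x and y separately (midranks; no ties here).
rank(x): 16->10, 12->7, 14->9, 4->3, 1->1, 7->5, 13->8, 6->4, 2->2, 21->12, 10->6, 18->11
rank(y): 7->5, 17->9, 9->7, 1->1, 4->4, 8->6, 19->11, 3->3, 20->12, 2->2, 15->8, 18->10
Step 2: d_i = R_x(i) - R_y(i); compute d_i^2.
  (10-5)^2=25, (7-9)^2=4, (9-7)^2=4, (3-1)^2=4, (1-4)^2=9, (5-6)^2=1, (8-11)^2=9, (4-3)^2=1, (2-12)^2=100, (12-2)^2=100, (6-8)^2=4, (11-10)^2=1
sum(d^2) = 262.
Step 3: rho = 1 - 6*262 / (12*(12^2 - 1)) = 1 - 1572/1716 = 0.083916.
Step 4: Under H0, t = rho * sqrt((n-2)/(1-rho^2)) = 0.2663 ~ t(10).
Step 5: Two-sided p-value from the t-distribution with 10 df = 0.795415.
Step 6: alpha = 0.05. fail to reject H0.

rho = 0.0839, p = 0.795415, fail to reject H0 at alpha = 0.05.


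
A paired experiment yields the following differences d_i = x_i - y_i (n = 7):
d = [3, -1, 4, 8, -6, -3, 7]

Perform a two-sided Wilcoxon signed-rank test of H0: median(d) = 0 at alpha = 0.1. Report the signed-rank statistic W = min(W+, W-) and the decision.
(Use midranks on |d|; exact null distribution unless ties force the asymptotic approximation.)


Step 1: Drop any zero differences (none here) and take |d_i|.
|d| = [3, 1, 4, 8, 6, 3, 7]
Step 2: Midrank |d_i| (ties get averaged ranks).
ranks: |3|->2.5, |1|->1, |4|->4, |8|->7, |6|->5, |3|->2.5, |7|->6
Step 3: Attach original signs; sum ranks with positive sign and with negative sign.
W+ = 2.5 + 4 + 7 + 6 = 19.5
W- = 1 + 5 + 2.5 = 8.5
(Check: W+ + W- = 28 should equal n(n+1)/2 = 28.)
Step 4: Test statistic W = min(W+, W-) = 8.5.
Step 5: Ties in |d|, so use the tie-corrected normal approximation.
        E[W] = n(n+1)/4 = 7*8/4 = 14.
        Tie groups: |d|=3 (t=2); sum(t^3 - t) = 6.
        Var[W] = n(n+1)(2n+1)/24 - sum(t^3-t)/48 = 840/24 - 6/48 = 34.875.
        z = (W - E[W]) / sqrt(Var[W]) = (8.5 - 14) / 5.9055 = -0.9313.
        Two-sided p = 2*Phi(z) = 0.351681.
Step 6: alpha = 0.1. fail to reject H0.

W+ = 19.5, W- = 8.5, W = min = 8.5, p = 0.351681, fail to reject H0.


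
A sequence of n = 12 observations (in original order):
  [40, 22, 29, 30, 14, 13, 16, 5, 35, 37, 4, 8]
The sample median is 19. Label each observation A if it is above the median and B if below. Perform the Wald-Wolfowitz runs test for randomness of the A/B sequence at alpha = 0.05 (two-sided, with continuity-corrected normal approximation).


Step 1: Compute median = 19; label A = above, B = below.
Labels in order: AAAABBBBAABB  (n_A = 6, n_B = 6)
Step 2: Count runs R = 4.
Step 3: Under H0 (random ordering), E[R] = 2*n_A*n_B/(n_A+n_B) + 1 = 2*6*6/12 + 1 = 7.0000.
        Var[R] = 2*n_A*n_B*(2*n_A*n_B - n_A - n_B) / ((n_A+n_B)^2 * (n_A+n_B-1)) = 4320/1584 = 2.7273.
        SD[R] = 1.6514.
Step 4: Continuity-corrected z = (R + 0.5 - E[R]) / SD[R] = (4 + 0.5 - 7.0000) / 1.6514 = -1.5138.
Step 5: Two-sided p-value via normal approximation = 2*(1 - Phi(|z|)) = 0.130070.
Step 6: alpha = 0.05. fail to reject H0.

R = 4, z = -1.5138, p = 0.130070, fail to reject H0.


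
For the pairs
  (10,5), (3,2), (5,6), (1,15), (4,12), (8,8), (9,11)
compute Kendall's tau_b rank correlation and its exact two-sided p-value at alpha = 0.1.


Step 1: Enumerate the 21 unordered pairs (i,j) with i<j and classify each by sign(x_j-x_i) * sign(y_j-y_i).
  (1,2):dx=-7,dy=-3->C; (1,3):dx=-5,dy=+1->D; (1,4):dx=-9,dy=+10->D; (1,5):dx=-6,dy=+7->D
  (1,6):dx=-2,dy=+3->D; (1,7):dx=-1,dy=+6->D; (2,3):dx=+2,dy=+4->C; (2,4):dx=-2,dy=+13->D
  (2,5):dx=+1,dy=+10->C; (2,6):dx=+5,dy=+6->C; (2,7):dx=+6,dy=+9->C; (3,4):dx=-4,dy=+9->D
  (3,5):dx=-1,dy=+6->D; (3,6):dx=+3,dy=+2->C; (3,7):dx=+4,dy=+5->C; (4,5):dx=+3,dy=-3->D
  (4,6):dx=+7,dy=-7->D; (4,7):dx=+8,dy=-4->D; (5,6):dx=+4,dy=-4->D; (5,7):dx=+5,dy=-1->D
  (6,7):dx=+1,dy=+3->C
Step 2: C = 8, D = 13, total pairs = 21.
Step 3: tau = (C - D)/(n(n-1)/2) = (8 - 13)/21 = -0.238095.
Step 4: Exact two-sided p-value (enumerate n! = 5040 permutations of y under H0): p = 0.561905.
Step 5: alpha = 0.1. fail to reject H0.

tau_b = -0.2381 (C=8, D=13), p = 0.561905, fail to reject H0.


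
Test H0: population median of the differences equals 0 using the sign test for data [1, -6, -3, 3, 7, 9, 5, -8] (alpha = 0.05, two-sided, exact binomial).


Step 1: Discard zero differences. Original n = 8; n_eff = number of nonzero differences = 8.
Nonzero differences (with sign): +1, -6, -3, +3, +7, +9, +5, -8
Step 2: Count signs: positive = 5, negative = 3.
Step 3: Under H0: P(positive) = 0.5, so the number of positives S ~ Bin(8, 0.5).
Step 4: Two-sided exact p-value = sum of Bin(8,0.5) probabilities at or below the observed probability = 0.726562.
Step 5: alpha = 0.05. fail to reject H0.

n_eff = 8, pos = 5, neg = 3, p = 0.726562, fail to reject H0.


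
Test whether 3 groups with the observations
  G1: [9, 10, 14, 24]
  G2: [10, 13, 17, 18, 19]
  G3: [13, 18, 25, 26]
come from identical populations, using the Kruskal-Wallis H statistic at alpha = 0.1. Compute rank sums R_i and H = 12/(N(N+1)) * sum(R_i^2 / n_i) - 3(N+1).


Step 1: Combine all N = 13 observations and assign midranks.
sorted (value, group, rank): (9,G1,1), (10,G1,2.5), (10,G2,2.5), (13,G2,4.5), (13,G3,4.5), (14,G1,6), (17,G2,7), (18,G2,8.5), (18,G3,8.5), (19,G2,10), (24,G1,11), (25,G3,12), (26,G3,13)
Step 2: Sum ranks within each group.
R_1 = 20.5 (n_1 = 4)
R_2 = 32.5 (n_2 = 5)
R_3 = 38 (n_3 = 4)
Step 3: H = 12/(N(N+1)) * sum(R_i^2/n_i) - 3(N+1)
     = 12/(13*14) * (20.5^2/4 + 32.5^2/5 + 38^2/4) - 3*14
     = 0.065934 * 677.312 - 42
     = 2.657967.
Step 4: Ties present; correction factor C = 1 - 18/(13^3 - 13) = 0.991758. Corrected H = 2.657967 / 0.991758 = 2.680055.
Step 5: Under H0, H ~ chi^2(2); p-value = 0.261838.
Step 6: alpha = 0.1. fail to reject H0.

H = 2.6801, df = 2, p = 0.261838, fail to reject H0.


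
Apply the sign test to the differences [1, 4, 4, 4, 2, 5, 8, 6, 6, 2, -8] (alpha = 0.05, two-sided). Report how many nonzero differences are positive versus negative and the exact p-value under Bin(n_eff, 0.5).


Step 1: Discard zero differences. Original n = 11; n_eff = number of nonzero differences = 11.
Nonzero differences (with sign): +1, +4, +4, +4, +2, +5, +8, +6, +6, +2, -8
Step 2: Count signs: positive = 10, negative = 1.
Step 3: Under H0: P(positive) = 0.5, so the number of positives S ~ Bin(11, 0.5).
Step 4: Two-sided exact p-value = sum of Bin(11,0.5) probabilities at or below the observed probability = 0.011719.
Step 5: alpha = 0.05. reject H0.

n_eff = 11, pos = 10, neg = 1, p = 0.011719, reject H0.


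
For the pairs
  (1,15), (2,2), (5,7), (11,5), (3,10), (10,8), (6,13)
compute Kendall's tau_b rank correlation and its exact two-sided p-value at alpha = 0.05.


Step 1: Enumerate the 21 unordered pairs (i,j) with i<j and classify each by sign(x_j-x_i) * sign(y_j-y_i).
  (1,2):dx=+1,dy=-13->D; (1,3):dx=+4,dy=-8->D; (1,4):dx=+10,dy=-10->D; (1,5):dx=+2,dy=-5->D
  (1,6):dx=+9,dy=-7->D; (1,7):dx=+5,dy=-2->D; (2,3):dx=+3,dy=+5->C; (2,4):dx=+9,dy=+3->C
  (2,5):dx=+1,dy=+8->C; (2,6):dx=+8,dy=+6->C; (2,7):dx=+4,dy=+11->C; (3,4):dx=+6,dy=-2->D
  (3,5):dx=-2,dy=+3->D; (3,6):dx=+5,dy=+1->C; (3,7):dx=+1,dy=+6->C; (4,5):dx=-8,dy=+5->D
  (4,6):dx=-1,dy=+3->D; (4,7):dx=-5,dy=+8->D; (5,6):dx=+7,dy=-2->D; (5,7):dx=+3,dy=+3->C
  (6,7):dx=-4,dy=+5->D
Step 2: C = 8, D = 13, total pairs = 21.
Step 3: tau = (C - D)/(n(n-1)/2) = (8 - 13)/21 = -0.238095.
Step 4: Exact two-sided p-value (enumerate n! = 5040 permutations of y under H0): p = 0.561905.
Step 5: alpha = 0.05. fail to reject H0.

tau_b = -0.2381 (C=8, D=13), p = 0.561905, fail to reject H0.


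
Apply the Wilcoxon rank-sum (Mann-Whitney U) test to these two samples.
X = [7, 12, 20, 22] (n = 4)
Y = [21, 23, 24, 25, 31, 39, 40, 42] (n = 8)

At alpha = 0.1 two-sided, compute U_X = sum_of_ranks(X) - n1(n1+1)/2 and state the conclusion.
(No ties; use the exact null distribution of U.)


Step 1: Combine and sort all 12 observations; assign midranks.
sorted (value, group): (7,X), (12,X), (20,X), (21,Y), (22,X), (23,Y), (24,Y), (25,Y), (31,Y), (39,Y), (40,Y), (42,Y)
ranks: 7->1, 12->2, 20->3, 21->4, 22->5, 23->6, 24->7, 25->8, 31->9, 39->10, 40->11, 42->12
Step 2: Rank sum for X: R1 = 1 + 2 + 3 + 5 = 11.
Step 3: U_X = R1 - n1(n1+1)/2 = 11 - 4*5/2 = 11 - 10 = 1.
       U_Y = n1*n2 - U_X = 32 - 1 = 31.
Step 4: No ties, so the exact null distribution of U (based on enumerating the C(12,4) = 495 equally likely rank assignments) gives the two-sided p-value.
Step 5: p-value = 0.008081; compare to alpha = 0.1. reject H0.

U_X = 1, p = 0.008081, reject H0 at alpha = 0.1.
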